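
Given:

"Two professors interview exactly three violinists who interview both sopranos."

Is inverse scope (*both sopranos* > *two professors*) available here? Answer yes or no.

No

The DP *both sopranos* is contained in the relative clause *who interview both sopranos* modifying *exactly three violinists*.
Relative clauses block scope extraction: QR cannot target a position outside the modified NP.
The inverse ordering *both sopranos* > *two professors* is therefore underivable.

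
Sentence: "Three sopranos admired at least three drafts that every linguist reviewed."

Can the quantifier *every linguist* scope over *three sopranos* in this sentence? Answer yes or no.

No

*every linguist* occurs within the relative clause *that every linguist reviewed* modifying *at least three drafts*.
The relative clause forms an island for QR, so the quantifier is confined to the head noun's restrictor.
So *every linguist* cannot raise high enough to outscope *three sopranos*; only the surface ordering *three sopranos* > *every linguist* is available.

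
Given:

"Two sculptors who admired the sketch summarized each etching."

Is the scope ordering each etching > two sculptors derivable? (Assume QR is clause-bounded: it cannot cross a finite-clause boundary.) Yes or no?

Yes

Although the sentence contains a relative clause (*who admired the sketch*), *each etching* is outside it, in the matrix VP.
With no island boundary between them, the object can take inverse scope over the subject via ordinary QR within the clause.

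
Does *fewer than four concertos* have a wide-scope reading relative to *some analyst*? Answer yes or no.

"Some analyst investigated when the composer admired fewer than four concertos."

No

*fewer than four concertos* is embedded in the embedded question *when the composer admired fewer than four concertos*.
QR across an interrogative CP boundary is ruled out as a wh-island violation.
So *fewer than four concertos* cannot raise high enough to outscope *some analyst*; only the surface ordering *some analyst* > *fewer than four concertos* is available.
(Only the surface reading survives: one fixed analyst with respect to all the relevant concertos.)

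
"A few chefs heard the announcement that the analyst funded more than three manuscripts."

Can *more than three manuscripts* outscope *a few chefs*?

No

The target quantifier *more than three manuscripts* is part of the complex NP *the announcement that the analyst funded more than three manuscripts*.
A that-clause complement to a noun is an island; QR cannot cross the NP boundary.
*more than three manuscripts* is confined to the island and cannot take scope over *a few chefs*.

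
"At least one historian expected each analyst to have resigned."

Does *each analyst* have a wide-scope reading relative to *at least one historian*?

Yes

*each analyst* is the subject of an ECM infinitive — the infinitival complement of an ECM verb is not a scope island, so *each analyst* can raise into the matrix clause.
Ordinary QR to a clause-peripheral position gives the wide-scope LF for the lower DP.
So *each analyst* > *at least one historian* is among the available readings.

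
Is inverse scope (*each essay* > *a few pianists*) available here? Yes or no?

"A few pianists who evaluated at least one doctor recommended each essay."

Yes

*each essay* sits in the matrix clause, not in the relative clause on *a few pianists*.
Since no island is crossed, the inverse ordering is licensed alongside surface scope.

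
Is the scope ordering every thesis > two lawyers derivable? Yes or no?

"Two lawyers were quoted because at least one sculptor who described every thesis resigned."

The target quantifier *every thesis* is part of the relative clause *who described every thesis*, which is itself inside the adjunct *because at least one sculptor who described every thesis resigned*.
Nested islands: the RC island is itself inside an adjunct island, so wide scope is doubly excluded.
So *every thesis* cannot raise to a position above *two lawyers*.

No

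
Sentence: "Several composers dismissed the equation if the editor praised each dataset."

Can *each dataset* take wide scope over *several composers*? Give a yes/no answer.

No

The target quantifier *each dataset* is part of the adjunct clause *if the editor praised each dataset*.
Adjunct clauses are scope islands: a quantifier inside an adjunct cannot raise into the matrix clause.
*each dataset* > *several composers* would require crossing that boundary, which is illicit.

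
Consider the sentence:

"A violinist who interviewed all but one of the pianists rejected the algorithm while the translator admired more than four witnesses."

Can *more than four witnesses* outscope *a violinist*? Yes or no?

No

The DP *more than four witnesses* is contained in the adjunct clause *while the translator admired more than four witnesses*.
Adjunct clauses are scope islands: a quantifier inside an adjunct cannot raise into the matrix clause.
*more than four witnesses* is confined to the island and cannot take scope over *a violinist*.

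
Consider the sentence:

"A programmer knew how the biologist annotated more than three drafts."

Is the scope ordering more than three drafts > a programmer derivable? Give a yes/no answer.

*more than three drafts* occurs within the embedded question *how the biologist annotated more than three drafts*.
QR across an interrogative CP boundary is ruled out as a wh-island violation.
*more than three drafts* > *a programmer* would require crossing that boundary, which is illicit.

No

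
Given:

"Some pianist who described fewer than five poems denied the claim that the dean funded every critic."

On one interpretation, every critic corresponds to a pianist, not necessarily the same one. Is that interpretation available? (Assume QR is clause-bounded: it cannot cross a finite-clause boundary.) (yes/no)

This is the *every critic* > *some pianist* reading.
The target quantifier *every critic* is part of the complex NP *the claim that the dean funded every critic*.
Since the clause is the complement of a nominal head, the CNPC blocks scope extraction.
*every critic* is confined to the island and cannot take scope over *some pianist*.

No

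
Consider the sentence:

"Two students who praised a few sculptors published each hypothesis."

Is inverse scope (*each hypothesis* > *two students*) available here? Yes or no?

The RC *who praised a few sculptors* is an island, but *each hypothesis* is not inside it — it is the matrix object, a clausemate of *two students*.
Nothing blocks QR of the lower DP to a position above the higher one, so inverse scope is available.

Yes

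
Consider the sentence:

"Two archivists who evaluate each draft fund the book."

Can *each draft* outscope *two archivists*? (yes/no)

*each draft* occurs within the relative clause *who evaluate each draft*.
QR out of a relative clause is ruled out by the relative-clause island constraint.
Hence only narrow scope for *each draft* (under *two archivists*) survives.

No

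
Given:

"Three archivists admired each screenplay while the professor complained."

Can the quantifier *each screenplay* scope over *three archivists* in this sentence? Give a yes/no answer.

Yes

The adjunct island is irrelevant here — *each screenplay* and *three archivists* are both in the matrix clause.
Nothing blocks QR of the lower DP to a position above the higher one, so inverse scope is available.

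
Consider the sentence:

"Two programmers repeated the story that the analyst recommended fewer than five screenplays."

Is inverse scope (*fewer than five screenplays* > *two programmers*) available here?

The target quantifier *fewer than five screenplays* is part of the complex NP *the story that the analyst recommended fewer than five screenplays*.
Noun-complement clauses are scope islands (the Complex NP Constraint): a quantifier inside one cannot scope into the matrix.
Hence only narrow scope for *fewer than five screenplays* (under *two programmers*) survives.

No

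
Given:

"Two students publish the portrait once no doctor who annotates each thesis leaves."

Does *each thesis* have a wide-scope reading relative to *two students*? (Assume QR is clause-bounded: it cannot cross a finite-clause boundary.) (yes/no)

No

Structurally, *each thesis* is inside the relative clause *who annotates each thesis*, which is itself inside the adjunct *once no doctor who annotates each thesis leaves*.
The quantifier would have to escape first the RC and then the adjunct — two independent island violations.
So *each thesis* cannot raise to a position above *two students*.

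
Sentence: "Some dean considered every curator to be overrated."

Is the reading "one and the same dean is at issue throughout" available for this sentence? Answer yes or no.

Yes

That reading corresponds to *some dean* > *every curator*.
Surface scope (*some dean* > *every curator*) is always derivable; islands only block QR, not in-situ interpretation.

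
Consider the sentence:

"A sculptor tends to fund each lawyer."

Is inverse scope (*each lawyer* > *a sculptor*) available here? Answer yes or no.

The matrix predicate is a raising verb, whose infinitival complement is not a scope island — *each lawyer* can QR into the matrix clause.
Clause-internal QR can adjoin the lower DP above the subject, yielding the inverse reading.
So *each lawyer* > *a sculptor* is among the available readings.

Yes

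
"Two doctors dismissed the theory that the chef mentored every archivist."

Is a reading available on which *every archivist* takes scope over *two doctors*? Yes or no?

No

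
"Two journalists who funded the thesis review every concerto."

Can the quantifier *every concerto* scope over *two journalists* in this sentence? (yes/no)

Yes

The relative clause *who funded the thesis* modifies *two journalists*, but *every concerto* is not inside that relative clause — it is an argument of the matrix verb.
Clause-internal QR can adjoin the lower DP above the subject, yielding the inverse reading.
The sentence is scopally ambiguous between *two journalists* > *every concerto* and *every concerto* > *two journalists*.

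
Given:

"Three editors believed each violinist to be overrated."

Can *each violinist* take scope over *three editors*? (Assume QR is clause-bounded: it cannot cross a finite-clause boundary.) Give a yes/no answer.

*each violinist* is the subject of an ECM infinitive — the infinitival complement of an ECM verb is not a scope island, so *each violinist* can raise into the matrix clause.
With no island boundary between them, the object can take inverse scope over the subject via ordinary QR within the clause.

Yes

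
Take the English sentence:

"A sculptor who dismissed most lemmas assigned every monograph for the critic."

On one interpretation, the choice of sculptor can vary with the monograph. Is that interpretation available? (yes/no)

This is the *every monograph* > *a sculptor* reading.
Although the sentence contains a relative clause (*who dismissed most lemmas*), *every monograph* is outside it, in the matrix VP.
No island intervenes, so both surface and inverse scope are derivable.
So *every monograph* > *a sculptor* is among the available readings.

Yes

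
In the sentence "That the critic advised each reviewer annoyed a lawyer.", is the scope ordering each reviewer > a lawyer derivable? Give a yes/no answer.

No

The DP *each reviewer* is contained in the sentential subject *that the critic advised each reviewer*.
Sentential subjects are islands: a quantifier inside the subject clause cannot raise over the matrix predicate.
There is no licit LF on which *each reviewer* c-commands *a lawyer*.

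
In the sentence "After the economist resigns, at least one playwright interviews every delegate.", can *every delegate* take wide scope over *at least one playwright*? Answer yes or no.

*every delegate* is a matrix argument; the adjunct is an island but the target quantifier is outside it.
Since no island is crossed, the inverse ordering is licensed alongside surface scope.
The sentence is scopally ambiguous between *at least one playwright* > *every delegate* and *every delegate* > *at least one playwright*.

Yes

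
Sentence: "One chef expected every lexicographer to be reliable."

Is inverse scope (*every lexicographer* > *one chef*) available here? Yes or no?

Yes

This is an ECM construction: *every lexicographer* is the infinitival subject, Case-marked by the matrix verb, and the infinitive is transparent for QR.
Nothing blocks QR of the lower DP to a position above the higher one, so inverse scope is available.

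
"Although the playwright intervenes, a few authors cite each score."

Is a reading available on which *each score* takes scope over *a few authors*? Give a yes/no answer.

Yes

*each score* is a matrix argument; the adjunct is an island but the target quantifier is outside it.
Ordinary QR to a clause-peripheral position gives the wide-scope LF for the lower DP.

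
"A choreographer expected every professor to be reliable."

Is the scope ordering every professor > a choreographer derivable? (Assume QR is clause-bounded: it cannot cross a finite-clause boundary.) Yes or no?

Yes

*every professor* is the subject of an ECM infinitive — the infinitival complement of an ECM verb is not a scope island, so *every professor* can raise into the matrix clause.
Ordinary QR to a clause-peripheral position gives the wide-scope LF for the lower DP.
The sentence is scopally ambiguous between *a choreographer* > *every professor* and *every professor* > *a choreographer*.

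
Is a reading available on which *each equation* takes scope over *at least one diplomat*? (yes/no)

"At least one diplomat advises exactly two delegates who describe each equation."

Structurally, *each equation* is inside the relative clause *who describe each equation* modifying *exactly two delegates*.
Relative clauses block scope extraction: QR cannot target a position outside the modified NP.
*each equation* > *at least one diplomat* would require crossing that boundary, which is illicit.

No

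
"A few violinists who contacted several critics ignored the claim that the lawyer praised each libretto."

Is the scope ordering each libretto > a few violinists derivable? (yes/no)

No

The DP *each libretto* is contained in the complex NP *the claim that the lawyer praised each libretto*.
Since the clause is the complement of a nominal head, the CNPC blocks scope extraction.
The inverse ordering *each libretto* > *a few violinists* is therefore underivable.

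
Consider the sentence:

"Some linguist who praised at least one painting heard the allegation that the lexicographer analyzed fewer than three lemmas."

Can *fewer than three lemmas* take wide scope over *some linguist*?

*fewer than three lemmas* is embedded in the complex NP *the allegation that the lexicographer analyzed fewer than three lemmas*.
Noun-complement clauses are scope islands (the Complex NP Constraint): a quantifier inside one cannot scope into the matrix.
So the wide-scope reading for *fewer than three lemmas* is blocked.

No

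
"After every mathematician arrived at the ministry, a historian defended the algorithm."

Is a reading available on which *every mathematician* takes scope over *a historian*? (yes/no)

No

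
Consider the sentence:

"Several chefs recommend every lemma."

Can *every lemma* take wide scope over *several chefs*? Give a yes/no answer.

Yes

*every lemma* and *several chefs* are in the same minimal clause.
No island intervenes, so both surface and inverse scope are derivable.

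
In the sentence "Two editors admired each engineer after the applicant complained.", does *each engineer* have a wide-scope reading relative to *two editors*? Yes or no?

The adjunct clause does not contain *each engineer*, which is the matrix object.
Since no island is crossed, the inverse ordering is licensed alongside surface scope.
Both orderings are possible: *two editors* > *each engineer* and *each engineer* > *two editors*.

Yes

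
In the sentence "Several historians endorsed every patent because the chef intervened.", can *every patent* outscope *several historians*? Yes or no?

Yes

Although there is an adjunct clause, *every patent* is in the main clause, not inside the adjunct.
Nothing blocks QR of the lower DP to a position above the higher one, so inverse scope is available.
The sentence is scopally ambiguous between *several historians* > *every patent* and *every patent* > *several historians*.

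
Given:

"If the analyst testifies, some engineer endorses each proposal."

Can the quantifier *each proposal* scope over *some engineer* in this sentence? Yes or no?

Neither queried DP is inside the adjunct, so the adjunct-island constraint does not apply.
Since no island is crossed, the inverse ordering is licensed alongside surface scope.

Yes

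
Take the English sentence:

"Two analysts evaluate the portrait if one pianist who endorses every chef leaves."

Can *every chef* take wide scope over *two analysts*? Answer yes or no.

No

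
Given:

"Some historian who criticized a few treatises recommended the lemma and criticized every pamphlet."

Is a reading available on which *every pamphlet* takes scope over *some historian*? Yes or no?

No

*every pamphlet* occurs within one conjunct of the coordinate structure (*criticized every pamphlet*).
QR out of a conjunct would have to apply non-ATB, which the CSC forbids.
So *every pamphlet* cannot raise to a position above *some historian*.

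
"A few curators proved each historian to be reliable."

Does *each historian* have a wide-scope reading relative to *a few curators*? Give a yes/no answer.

The ECM infinitive is scope-transparent — *each historian* is free to raise above *a few curators*.
With no island boundary between them, the object can take inverse scope over the subject via ordinary QR within the clause.
Both orderings are possible: *a few curators* > *each historian* and *each historian* > *a few curators*.

Yes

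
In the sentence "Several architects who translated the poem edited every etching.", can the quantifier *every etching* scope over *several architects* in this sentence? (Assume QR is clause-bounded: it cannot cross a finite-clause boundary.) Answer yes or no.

Yes

The relative clause *who translated the poem* modifies *several architects*, but *every etching* is not inside that relative clause — it is an argument of the matrix verb.
Ordinary QR to a clause-peripheral position gives the wide-scope LF for the lower DP.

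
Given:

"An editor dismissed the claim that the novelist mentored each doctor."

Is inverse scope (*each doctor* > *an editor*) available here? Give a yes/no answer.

Structurally, *each doctor* is inside the complex NP *the claim that the novelist mentored each doctor*.
The complex NP is opaque for QR — the quantifier is frozen inside the noun's complement.
The inverse ordering *each doctor* > *an editor* is therefore underivable.

No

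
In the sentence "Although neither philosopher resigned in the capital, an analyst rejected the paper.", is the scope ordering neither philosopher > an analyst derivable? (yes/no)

No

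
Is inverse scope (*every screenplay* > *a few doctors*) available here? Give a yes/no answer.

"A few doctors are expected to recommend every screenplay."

Yes

Infinitival complements of raising predicates do not block QR; *every screenplay* and *a few doctors* are effectively clausemates.
Ordinary QR to a clause-peripheral position gives the wide-scope LF for the lower DP.
So *every screenplay* > *a few doctors* is among the available readings.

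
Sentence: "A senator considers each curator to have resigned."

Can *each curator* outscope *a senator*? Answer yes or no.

Yes

The ECM infinitive is scope-transparent — *each curator* is free to raise above *a senator*.
Nothing blocks QR of the lower DP to a position above the higher one, so inverse scope is available.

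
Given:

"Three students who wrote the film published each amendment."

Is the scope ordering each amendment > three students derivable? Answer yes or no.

Yes

*each amendment* sits in the matrix clause, not in the relative clause on *three students*.
Nothing blocks QR of the lower DP to a position above the higher one, so inverse scope is available.
Both orderings are possible: *three students* > *each amendment* and *each amendment* > *three students*.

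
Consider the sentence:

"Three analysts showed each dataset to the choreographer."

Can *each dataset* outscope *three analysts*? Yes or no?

*each dataset* is the matrix object and *three analysts* the matrix subject; the two are clausemates.
Since no island is crossed, the inverse ordering is licensed alongside surface scope.

Yes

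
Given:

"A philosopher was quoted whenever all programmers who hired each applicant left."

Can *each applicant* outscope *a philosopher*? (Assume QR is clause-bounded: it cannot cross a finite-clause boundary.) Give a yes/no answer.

No

*each applicant* sits inside the relative clause *who hired each applicant*, which is itself inside the adjunct *whenever all programmers who hired each applicant left*.
Two island boundaries intervene — the relative clause and the adjunct. Either alone would block QR.
The inverse ordering *each applicant* > *a philosopher* is therefore underivable.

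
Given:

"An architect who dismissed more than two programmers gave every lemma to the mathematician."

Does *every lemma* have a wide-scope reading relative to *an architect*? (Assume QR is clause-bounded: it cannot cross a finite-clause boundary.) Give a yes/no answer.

*every lemma* sits in the matrix clause, not in the relative clause on *an architect*.
Ordinary QR to a clause-peripheral position gives the wide-scope LF for the lower DP.

Yes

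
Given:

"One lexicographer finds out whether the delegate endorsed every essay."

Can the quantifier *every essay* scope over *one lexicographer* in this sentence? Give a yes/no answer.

No

The target quantifier *every essay* is part of the embedded question *whether the delegate endorsed every essay*.
Embedded questions are wh-islands: a quantifier inside an indirect question cannot QR into the matrix clause.
So *every essay* cannot raise to a position above *one lexicographer*.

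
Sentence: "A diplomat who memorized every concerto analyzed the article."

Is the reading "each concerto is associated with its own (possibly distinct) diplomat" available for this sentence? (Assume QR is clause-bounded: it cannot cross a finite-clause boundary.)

No

This is the *every concerto* > *a diplomat* reading.
*every concerto* sits inside the relative clause *who memorized every concerto*.
QR out of a relative clause is ruled out by the relative-clause island constraint.
So *every concerto* cannot raise to a position above *a diplomat*.
(Only the surface reading survives: one fixed diplomat with respect to all the relevant concertos.)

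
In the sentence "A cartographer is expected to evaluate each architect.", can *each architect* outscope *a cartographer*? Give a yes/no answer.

Infinitival complements of raising predicates do not block QR; *each architect* and *a cartographer* are effectively clausemates.
With no island boundary between them, the object can take inverse scope over the subject via ordinary QR within the clause.

Yes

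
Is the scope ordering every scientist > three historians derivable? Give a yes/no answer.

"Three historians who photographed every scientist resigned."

The target quantifier *every scientist* is part of the relative clause *who photographed every scientist*.
Quantifiers inside a relative clause are trapped there; the RC boundary blocks QR.
So *every scientist* cannot raise high enough to outscope *three historians*; only the surface ordering *three historians* > *every scientist* is available.

No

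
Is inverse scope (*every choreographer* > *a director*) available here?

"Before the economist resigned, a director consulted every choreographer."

The adjunct island is irrelevant here — *every choreographer* and *a director* are both in the matrix clause.
Since no island is crossed, the inverse ordering is licensed alongside surface scope.

Yes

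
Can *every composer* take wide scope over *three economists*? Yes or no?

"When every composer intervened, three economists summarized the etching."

No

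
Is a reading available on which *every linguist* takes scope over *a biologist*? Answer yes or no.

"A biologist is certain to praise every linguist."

Yes

The matrix predicate is a raising verb, whose infinitival complement is not a scope island — *every linguist* can QR into the matrix clause.
QR within a single clause is free, so the lower quantifier may take scope over the higher one.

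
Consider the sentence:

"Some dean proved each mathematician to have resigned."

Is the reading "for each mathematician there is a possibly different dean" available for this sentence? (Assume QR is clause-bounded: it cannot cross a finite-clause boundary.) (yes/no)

This is the *each mathematician* > *some dean* reading.
ECM infinitives lack a CP barrier, so *each mathematician* can QR over the matrix subject *some dean*.
No island intervenes, so both surface and inverse scope are derivable.
The sentence is scopally ambiguous between *some dean* > *each mathematician* and *each mathematician* > *some dean*.

Yes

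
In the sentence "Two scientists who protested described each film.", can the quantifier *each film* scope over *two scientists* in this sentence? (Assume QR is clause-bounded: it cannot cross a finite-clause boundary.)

Yes

The relative clause *who protested* modifies *two scientists*, but *each film* is not inside that relative clause — it is an argument of the matrix verb.
Clause-internal QR can adjoin the lower DP above the subject, yielding the inverse reading.
So *each film* > *two scientists* is among the available readings.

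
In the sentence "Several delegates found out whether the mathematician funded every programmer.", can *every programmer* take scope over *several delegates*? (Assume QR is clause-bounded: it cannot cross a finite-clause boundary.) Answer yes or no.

The DP *every programmer* is contained in the embedded question *whether the mathematician funded every programmer*.
Embedded questions are wh-islands: a quantifier inside an indirect question cannot QR into the matrix clause.
So *every programmer* cannot raise high enough to outscope *several delegates*; only the surface ordering *several delegates* > *every programmer* is available.

No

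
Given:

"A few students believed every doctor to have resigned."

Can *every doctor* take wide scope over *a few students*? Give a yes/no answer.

*every doctor* is the subject of an ECM infinitive — the infinitival complement of an ECM verb is not a scope island, so *every doctor* can raise into the matrix clause.
No island intervenes, so both surface and inverse scope are derivable.

Yes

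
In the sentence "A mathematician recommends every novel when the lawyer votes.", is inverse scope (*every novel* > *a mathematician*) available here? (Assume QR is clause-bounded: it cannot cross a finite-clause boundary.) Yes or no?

Yes

The adjunct island is irrelevant here — *every novel* and *a mathematician* are both in the matrix clause.
Ordinary QR to a clause-peripheral position gives the wide-scope LF for the lower DP.
The sentence is scopally ambiguous between *a mathematician* > *every novel* and *every novel* > *a mathematician*.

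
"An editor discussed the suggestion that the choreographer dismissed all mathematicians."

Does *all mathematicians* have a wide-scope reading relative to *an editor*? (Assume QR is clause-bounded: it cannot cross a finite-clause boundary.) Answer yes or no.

*all mathematicians* is embedded in the complex NP *the suggestion that the choreographer dismissed all mathematicians*.
The Complex NP Constraint bars QR out of the complement clause of a noun.
So *all mathematicians* cannot raise to a position above *an editor*.

No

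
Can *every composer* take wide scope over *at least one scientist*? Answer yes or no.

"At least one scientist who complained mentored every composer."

Although the sentence contains a relative clause (*who complained*), *every composer* is outside it, in the matrix VP.
With no island boundary between them, the object can take inverse scope over the subject via ordinary QR within the clause.
So *every composer* > *at least one scientist* is among the available readings.

Yes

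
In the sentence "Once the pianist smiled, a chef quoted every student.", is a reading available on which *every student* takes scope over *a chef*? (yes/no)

Yes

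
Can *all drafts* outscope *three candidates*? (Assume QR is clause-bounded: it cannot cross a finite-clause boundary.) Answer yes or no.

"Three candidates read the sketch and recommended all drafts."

No

*all drafts* sits inside one conjunct of the coordinate structure (*recommended all drafts*).
QR out of a conjunct would have to apply non-ATB, which the CSC forbids.
So the wide-scope reading for *all drafts* is blocked.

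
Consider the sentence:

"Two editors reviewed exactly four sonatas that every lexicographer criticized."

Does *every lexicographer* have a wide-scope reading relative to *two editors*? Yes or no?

No

*every lexicographer* sits inside the relative clause *that every lexicographer criticized* modifying *exactly four sonatas*.
The relative clause forms an island for QR, so the quantifier is confined to the head noun's restrictor.
So the wide-scope reading for *every lexicographer* is blocked.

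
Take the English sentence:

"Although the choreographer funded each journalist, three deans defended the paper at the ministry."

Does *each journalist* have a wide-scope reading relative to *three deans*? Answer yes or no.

*each journalist* occurs within the adjunct clause *although the choreographer funded each journalist*.
Adjunct clauses are scope islands: a quantifier inside an adjunct cannot raise into the matrix clause.
So *each journalist* cannot raise to a position above *three deans*.

No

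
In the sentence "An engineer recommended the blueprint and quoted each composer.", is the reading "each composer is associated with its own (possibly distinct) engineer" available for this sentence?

No

This is the *each composer* > *an engineer* reading.
The target quantifier *each composer* is part of one conjunct of the coordinate structure (*quoted each composer*).
A quantifier cannot raise out of one conjunct of a coordination across the whole coordinate structure — the CSC applies to QR.
So *each composer* cannot raise to a position above *an engineer*.
(Only the surface reading survives: one fixed engineer with respect to all the relevant composers.)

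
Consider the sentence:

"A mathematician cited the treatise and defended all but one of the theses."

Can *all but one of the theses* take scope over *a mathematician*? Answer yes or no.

No

*all but one of the theses* occurs within one conjunct of the coordinate structure (*defended all but one of the theses*).
Coordinate structures are islands for non-across-the-board movement, QR included.
So the wide-scope reading for *all but one of the theses* is blocked.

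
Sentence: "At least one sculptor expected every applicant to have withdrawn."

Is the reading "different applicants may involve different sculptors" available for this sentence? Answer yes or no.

Yes

The described interpretation is the *every applicant* > *at least one sculptor* scoping.
*every applicant* is an ECM subject; ECM complements are not islands, and the embedded quantifier may take matrix scope.
Ordinary QR to a clause-peripheral position gives the wide-scope LF for the lower DP.
The sentence is scopally ambiguous between *at least one sculptor* > *every applicant* and *every applicant* > *at least one sculptor*.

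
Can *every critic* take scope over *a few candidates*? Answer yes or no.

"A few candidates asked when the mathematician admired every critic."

The DP *every critic* is contained in the embedded question *when the mathematician admired every critic*.
Embedded questions are wh-islands: a quantifier inside an indirect question cannot QR into the matrix clause.
*every critic* > *a few candidates* would require crossing that boundary, which is illicit.

No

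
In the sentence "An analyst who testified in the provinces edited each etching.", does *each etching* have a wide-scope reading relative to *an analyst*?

*each etching* sits in the matrix clause, not in the relative clause on *an analyst*.
Ordinary QR to a clause-peripheral position gives the wide-scope LF for the lower DP.
So *each etching* > *an analyst* is among the available readings.

Yes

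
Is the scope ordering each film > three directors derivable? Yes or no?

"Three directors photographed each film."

Yes

Both DPs are arguments of the same predicate; there is no clause or island boundary between them.
No island intervenes, so both surface and inverse scope are derivable.
The sentence is scopally ambiguous between *three directors* > *each film* and *each film* > *three directors*.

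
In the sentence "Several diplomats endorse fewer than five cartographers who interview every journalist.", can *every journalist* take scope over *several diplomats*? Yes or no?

*every journalist* occurs within the relative clause *who interview every journalist* modifying *fewer than five cartographers*.
Relative clauses block scope extraction: QR cannot target a position outside the modified NP.
There is no licit LF on which *every journalist* c-commands *several diplomats*.

No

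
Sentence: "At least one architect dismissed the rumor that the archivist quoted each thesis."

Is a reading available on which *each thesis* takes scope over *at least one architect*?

The DP *each thesis* is contained in the complex NP *the rumor that the archivist quoted each thesis*.
The complex NP is opaque for QR — the quantifier is frozen inside the noun's complement.
*each thesis* is confined to the island and cannot take scope over *at least one architect*.
(Only the surface reading survives: one fixed architect with respect to all the relevant theses.)

No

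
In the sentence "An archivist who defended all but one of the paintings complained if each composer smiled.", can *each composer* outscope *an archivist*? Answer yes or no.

*each composer* occurs within the adjunct clause *if each composer smiled*.
Adjuncts are opaque for quantifier raising; a quantifier in an adjunct stays inside it.
*each composer* > *an archivist* would require crossing that boundary, which is illicit.

No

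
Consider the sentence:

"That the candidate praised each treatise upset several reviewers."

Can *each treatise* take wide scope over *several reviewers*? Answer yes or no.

*each treatise* sits inside the sentential subject *that the candidate praised each treatise*.
Clausal subjects are scope islands; QR from inside the subject into the matrix is barred.
*each treatise* > *several reviewers* would require crossing that boundary, which is illicit.

No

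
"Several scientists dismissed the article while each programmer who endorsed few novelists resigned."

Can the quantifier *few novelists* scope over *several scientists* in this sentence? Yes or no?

The DP *few novelists* is contained in the relative clause *who endorsed few novelists*, which is itself inside the adjunct *while each programmer who endorsed few novelists resigned*.
Even if one barrier were somehow void, the other would still block QR.
So *few novelists* cannot raise high enough to outscope *several scientists*; only the surface ordering *several scientists* > *few novelists* is available.

No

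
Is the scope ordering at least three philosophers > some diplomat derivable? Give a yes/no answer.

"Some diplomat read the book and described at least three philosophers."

No

Structurally, *at least three philosophers* is inside one conjunct of the coordinate structure (*described at least three philosophers*).
QR out of a conjunct would have to apply non-ATB, which the CSC forbids.
So *at least three philosophers* cannot raise to a position above *some diplomat*.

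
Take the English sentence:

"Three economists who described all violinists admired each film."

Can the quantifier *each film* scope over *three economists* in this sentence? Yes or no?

*each film* is a matrix argument; only *three economists* is modified by the relative clause *who described all violinists*, so the RC island is irrelevant to the target quantifier.
Clause-internal QR can adjoin the lower DP above the subject, yielding the inverse reading.
Both orderings are possible: *three economists* > *each film* and *each film* > *three economists*.

Yes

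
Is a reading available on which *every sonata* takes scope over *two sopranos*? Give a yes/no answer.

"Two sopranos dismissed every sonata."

Yes

*two sopranos* and *every sonata* are co-arguments of the matrix verb, with nothing but a clause-internal boundary between them.
Clause-internal QR can adjoin the lower DP above the subject, yielding the inverse reading.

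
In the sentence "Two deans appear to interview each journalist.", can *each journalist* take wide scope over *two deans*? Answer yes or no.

The matrix predicate is a raising verb, whose infinitival complement is not a scope island — *each journalist* can QR into the matrix clause.
Ordinary QR to a clause-peripheral position gives the wide-scope LF for the lower DP.
Both orderings are possible: *two deans* > *each journalist* and *each journalist* > *two deans*.

Yes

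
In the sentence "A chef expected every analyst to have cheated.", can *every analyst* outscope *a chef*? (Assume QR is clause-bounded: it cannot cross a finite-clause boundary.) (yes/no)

Yes

The ECM infinitive is scope-transparent — *every analyst* is free to raise above *a chef*.
Nothing blocks QR of the lower DP to a position above the higher one, so inverse scope is available.
Both orderings are possible: *a chef* > *every analyst* and *every analyst* > *a chef*.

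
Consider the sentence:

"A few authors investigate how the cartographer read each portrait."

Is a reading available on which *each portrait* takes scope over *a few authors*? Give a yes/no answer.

Structurally, *each portrait* is inside the embedded question *how the cartographer read each portrait*.
Embedded questions are wh-islands: a quantifier inside an indirect question cannot QR into the matrix clause.
*each portrait* > *a few authors* would require crossing that boundary, which is illicit.

No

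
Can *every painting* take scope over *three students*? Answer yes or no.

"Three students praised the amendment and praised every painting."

The target quantifier *every painting* is part of one conjunct of the coordinate structure (*praised every painting*).
QR out of a conjunct would have to apply non-ATB, which the CSC forbids.
Hence only narrow scope for *every painting* (under *three students*) survives.

No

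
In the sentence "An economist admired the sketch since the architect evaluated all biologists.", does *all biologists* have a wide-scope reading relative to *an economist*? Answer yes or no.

No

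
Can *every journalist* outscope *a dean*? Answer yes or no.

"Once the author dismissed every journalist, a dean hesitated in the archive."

The target quantifier *every journalist* is part of the adjunct clause *once the author dismissed every journalist*.
Adverbial clauses are not L-marked, so they are barriers for QR — the quantifier cannot escape the adjunct.
There is no licit LF on which *every journalist* c-commands *a dean*.

No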